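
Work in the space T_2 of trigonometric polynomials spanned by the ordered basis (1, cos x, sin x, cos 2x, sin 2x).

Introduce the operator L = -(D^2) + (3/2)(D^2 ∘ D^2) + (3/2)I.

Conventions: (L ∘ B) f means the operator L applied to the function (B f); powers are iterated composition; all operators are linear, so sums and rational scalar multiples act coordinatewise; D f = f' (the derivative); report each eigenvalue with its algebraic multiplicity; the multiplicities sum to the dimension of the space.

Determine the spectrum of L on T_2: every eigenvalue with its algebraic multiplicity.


image of 1: 3/2
image of cos x: 4cos x
image of sin x: 4sin x
image of cos 2x: (59/2)cos 2x
image of sin 2x: (59/2)sin 2x
the matrix is diagonal; its diagonal is (3/2, 4, 4, 59/2, 59/2)
for a triangular matrix the eigenvalues are the diagonal entries, with algebraic multiplicity their repetition count

λ = 3/2 (multiplicity 1), λ = 4 (multiplicity 2), λ = 59/2 (multiplicity 2)


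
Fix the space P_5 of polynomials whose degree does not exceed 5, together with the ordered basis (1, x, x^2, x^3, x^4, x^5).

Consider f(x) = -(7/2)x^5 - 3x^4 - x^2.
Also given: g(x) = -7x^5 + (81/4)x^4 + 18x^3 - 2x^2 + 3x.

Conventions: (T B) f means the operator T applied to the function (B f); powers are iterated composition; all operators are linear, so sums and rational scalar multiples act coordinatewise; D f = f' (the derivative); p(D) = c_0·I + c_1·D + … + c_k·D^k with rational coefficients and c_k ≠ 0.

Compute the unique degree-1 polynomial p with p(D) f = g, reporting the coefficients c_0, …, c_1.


p(D) = 2·I − (3/2)·D, i.e. c_0 = 2, c_1 = -3/2

D^0 f = -(7/2)x^5 - 3x^4 - x^2
D^1 f = -(35/2)x^4 - 12x^3 - 2x
matching coefficients of g against c_0 f + c_1 Df + … from the top degree down determines the c_i
solution: c_0 = 2, c_1 = -3/2


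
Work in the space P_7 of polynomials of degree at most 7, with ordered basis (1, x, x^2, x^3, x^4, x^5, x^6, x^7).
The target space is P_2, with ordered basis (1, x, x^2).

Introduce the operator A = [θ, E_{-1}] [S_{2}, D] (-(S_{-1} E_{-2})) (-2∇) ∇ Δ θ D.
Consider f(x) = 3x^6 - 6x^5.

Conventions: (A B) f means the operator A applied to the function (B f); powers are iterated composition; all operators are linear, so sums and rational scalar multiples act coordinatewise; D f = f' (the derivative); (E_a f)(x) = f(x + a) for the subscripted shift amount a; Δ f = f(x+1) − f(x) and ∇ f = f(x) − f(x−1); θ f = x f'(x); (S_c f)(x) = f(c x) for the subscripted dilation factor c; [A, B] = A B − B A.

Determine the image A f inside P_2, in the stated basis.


D f = 18x^5 - 30x^4
θ D f = 90x^5 - 120x^4
Δ θ D f = 450x^4 + 420x^3 + 180x^2 - 30x - 30
∇ (Δ θ D) f = 1800x^3 - 1440x^2 + 900x - 240
∇ ∇ (Δ θ D) f = 5400x^2 - 8280x + 4140
(-2∇) ∇ (Δ θ D) f = -10800x^2 + 16560x - 8280
E_{-2} ((-2∇) ∇) (Δ θ D) f = -10800x^2 + 59760x - 84600
S_{-1} E_{-2} ((-2∇) ∇) (Δ θ D) f = -10800x^2 - 59760x - 84600
(-(S_{-1} E_{-2})) ((-2∇) ∇) (Δ θ D) f = 10800x^2 + 59760x + 84600
D ((-(S_{-1} E_{-2})) (-2∇) ∇ Δ θ D) f = 21600x + 59760
S_{2} D ((-(S_{-1} E_{-2})) (-2∇) ∇ Δ θ D) f = 43200x + 59760
S_{2} ((-(S_{-1} E_{-2})) (-2∇) ∇ Δ θ D) f = 43200x^2 + 119520x + 84600
D S_{2} ((-(S_{-1} E_{-2})) (-2∇) ∇ Δ θ D) f = 86400x + 119520
[S_{2}, D] ((-(S_{-1} E_{-2})) (-2∇) ∇ Δ θ D) f = -43200x - 59760
E_{-1} [S_{2}, D] ((-(S_{-1} E_{-2})) (-2∇) ∇ Δ θ D) f = -43200x - 16560
θ E_{-1} [S_{2}, D] ((-(S_{-1} E_{-2})) (-2∇) ∇ Δ θ D) f = -43200x
θ [S_{2}, D] ((-(S_{-1} E_{-2})) (-2∇) ∇ Δ θ D) f = -43200x
E_{-1} θ [S_{2}, D] ((-(S_{-1} E_{-2})) (-2∇) ∇ Δ θ D) f = -43200x + 43200
[θ, E_{-1}] [S_{2}, D] ((-(S_{-1} E_{-2})) (-2∇) ∇ Δ θ D) f = -43200

g(x) = -43200


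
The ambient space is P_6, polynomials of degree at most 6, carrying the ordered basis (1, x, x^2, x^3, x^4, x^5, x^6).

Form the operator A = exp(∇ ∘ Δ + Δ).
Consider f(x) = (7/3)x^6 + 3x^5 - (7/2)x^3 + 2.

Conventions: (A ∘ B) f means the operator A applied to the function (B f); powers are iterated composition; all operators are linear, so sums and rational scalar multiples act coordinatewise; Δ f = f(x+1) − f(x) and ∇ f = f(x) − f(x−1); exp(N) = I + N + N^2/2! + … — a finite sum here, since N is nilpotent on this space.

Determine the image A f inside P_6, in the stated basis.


order-1 term: 14x^5 + 120x^4 + (410/3)x^3 + (249/2)x^2 + (55/2)x + 13/2
order-2 term: 35x^4 + 450x^3 + 1355x^2 + (2169/2)x + 2735/6
order-3 term: (140/3)x^3 + 660x^2 + 2300x + 3803/2
order-4 term: 35x^2 + 435x + 3245/3
order-5 term: 14x + 108
order-6 term: 7/3
the series for exp(∇ ∘ Δ + Δ) f terminates at order 6
exp(∇ ∘ Δ + Δ) f = (7/3)x^6 + 17x^5 + 155x^4 + (3779/6)x^3 + (4349/2)x^2 + 3861x + 21347/6

g(x) = (7/3)x^6 + 17x^5 + 155x^4 + (3779/6)x^3 + (4349/2)x^2 + 3861x + 21347/6


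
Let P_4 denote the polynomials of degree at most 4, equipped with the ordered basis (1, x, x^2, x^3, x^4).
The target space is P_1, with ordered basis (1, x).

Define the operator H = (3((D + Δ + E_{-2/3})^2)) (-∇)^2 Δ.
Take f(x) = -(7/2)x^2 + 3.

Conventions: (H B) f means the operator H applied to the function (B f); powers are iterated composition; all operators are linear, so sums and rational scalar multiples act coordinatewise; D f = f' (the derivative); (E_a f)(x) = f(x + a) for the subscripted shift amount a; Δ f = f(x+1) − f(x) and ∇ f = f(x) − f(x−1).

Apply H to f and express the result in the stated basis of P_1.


Δ f = -7x - 7/2
∇ Δ f = -7
(-∇) Δ f = 7
∇ (-∇) Δ f = 0
(-∇) (-∇) Δ f = 0
D (-∇)^2 Δ f = 0
Δ (-∇)^2 Δ f = 0
E_{-2/3} (-∇)^2 Δ f = 0
(D + Δ + E_{-2/3}) (-∇)^2 Δ f = 0
D (D + Δ + E_{-2/3}) (-∇)^2 Δ f = 0
Δ (D + Δ + E_{-2/3}) (-∇)^2 Δ f = 0
E_{-2/3} (D + Δ + E_{-2/3}) (-∇)^2 Δ f = 0
(D + Δ + E_{-2/3}) (D + Δ + E_{-2/3}) (-∇)^2 Δ f = 0
(3((D + Δ + E_{-2/3})^2)) (-∇)^2 Δ f = 0

the image equals g(x) = 0


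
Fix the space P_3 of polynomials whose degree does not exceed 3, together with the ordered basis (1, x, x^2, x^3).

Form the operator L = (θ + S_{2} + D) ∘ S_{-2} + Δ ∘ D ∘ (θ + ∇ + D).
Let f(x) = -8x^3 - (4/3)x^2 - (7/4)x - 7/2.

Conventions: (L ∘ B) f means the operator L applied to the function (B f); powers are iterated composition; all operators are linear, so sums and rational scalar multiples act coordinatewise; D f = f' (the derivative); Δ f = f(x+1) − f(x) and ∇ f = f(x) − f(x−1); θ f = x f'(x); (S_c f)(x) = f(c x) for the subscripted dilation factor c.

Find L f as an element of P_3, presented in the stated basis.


the image equals g(x) = 704x^3 + 160x^2 - (865/6)x - 520/3

S_{-2} f = 64x^3 - (16/3)x^2 + (7/2)x - 7/2
θ S_{-2} f = 192x^3 - (32/3)x^2 + (7/2)x
S_{2} S_{-2} f = 512x^3 - (64/3)x^2 + 7x - 7/2
D S_{-2} f = 192x^2 - (32/3)x + 7/2
(θ + S_{2} + D) S_{-2} f = 704x^3 + 160x^2 - (1/6)x
θ f = -24x^3 - (8/3)x^2 - (7/4)x
∇ f = -24x^2 + (64/3)x - 101/12
D f = -24x^2 - (8/3)x - 7/4
(θ + ∇ + D) f = -24x^3 - (152/3)x^2 + (203/12)x - 61/6
D (θ + ∇ + D) f = -72x^2 - (304/3)x + 203/12
Δ D (θ + ∇ + D) f = -144x - 520/3
((θ + S_{2} + D) ∘ S_{-2} + Δ ∘ D ∘ (θ + ∇ + D)) f = 704x^3 + 160x^2 - (865/6)x - 520/3


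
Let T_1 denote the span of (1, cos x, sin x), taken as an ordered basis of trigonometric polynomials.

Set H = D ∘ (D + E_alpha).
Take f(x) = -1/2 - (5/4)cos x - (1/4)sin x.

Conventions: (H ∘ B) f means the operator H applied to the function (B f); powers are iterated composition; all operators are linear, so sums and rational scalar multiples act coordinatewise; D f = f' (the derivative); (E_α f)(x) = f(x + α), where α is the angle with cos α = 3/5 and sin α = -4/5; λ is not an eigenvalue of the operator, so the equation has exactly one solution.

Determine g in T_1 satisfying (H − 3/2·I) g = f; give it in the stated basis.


the image equals g(x) = 1/3 + (7/10)cos x - (1/10)sin x

write g with unknown coordinates in the stated basis and equate coefficients in (H − 3/2·I) g = f
solving from the highest basis element down gives g = 1/3 + (7/10)cos x - (1/10)sin x
check: H g = -(1/5)cos x - (2/5)sin x
so H g − 3/2·g = -1/2 - (5/4)cos x - (1/4)sin x = f ✓


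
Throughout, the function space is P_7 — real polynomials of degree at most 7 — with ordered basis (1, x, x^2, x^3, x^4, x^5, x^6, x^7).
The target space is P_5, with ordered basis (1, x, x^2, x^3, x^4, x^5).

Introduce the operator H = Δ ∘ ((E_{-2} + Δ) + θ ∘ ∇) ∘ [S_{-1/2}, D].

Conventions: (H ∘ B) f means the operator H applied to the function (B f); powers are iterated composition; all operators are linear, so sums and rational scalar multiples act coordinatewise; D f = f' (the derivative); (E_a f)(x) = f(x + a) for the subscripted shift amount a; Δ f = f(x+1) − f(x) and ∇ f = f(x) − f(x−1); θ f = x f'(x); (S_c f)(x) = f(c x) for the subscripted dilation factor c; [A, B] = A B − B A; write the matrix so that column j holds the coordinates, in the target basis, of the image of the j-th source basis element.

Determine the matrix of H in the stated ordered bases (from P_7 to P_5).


image of 1: 0
image of x: 0
image of x^2: -3/2
image of x^3: (9/4)x + 9/8
image of x^4: -(9/4)x^2 - (27/4)x - 12
image of x^5: (15/8)x^3 + (225/16)x^2 + 30x + 45/32
image of x^6: -(45/32)x^4 - (315/16)x^3 - 45x^2 - (225/32)x - 297/16
image of x^7: (63/64)x^5 + (2835/128)x^4 + (105/2)x^3 + (2205/128)x^2 + (2079/32)x + 105/128
each image's coordinates form column j of the matrix

the matrix is [[0, 0, -3/2, 9/8, -12, 45/32, -297/16, 105/128]; [0, 0, 0, 9/4, -27/4, 30, -225/32, 2079/32]; [0, 0, 0, 0, -9/4, 225/16, -45, 2205/128]; [0, 0, 0, 0, 0, 15/8, -315/16, 105/2]; [0, 0, 0, 0, 0, 0, -45/32, 2835/128]; [0, 0, 0, 0, 0, 0, 0, 63/64]] (rows listed top to bottom)


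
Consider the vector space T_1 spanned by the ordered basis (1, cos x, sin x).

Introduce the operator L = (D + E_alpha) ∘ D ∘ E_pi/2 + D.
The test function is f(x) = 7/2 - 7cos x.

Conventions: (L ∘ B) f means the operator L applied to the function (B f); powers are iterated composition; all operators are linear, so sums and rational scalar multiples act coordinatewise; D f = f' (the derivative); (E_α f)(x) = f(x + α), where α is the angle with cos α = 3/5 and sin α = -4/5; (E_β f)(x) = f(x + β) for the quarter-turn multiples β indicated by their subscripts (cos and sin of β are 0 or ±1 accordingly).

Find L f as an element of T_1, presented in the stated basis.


the result is g(x) = (21/5)cos x + (28/5)sin x

E_pi/2 f = 7/2 + 7sin x
D E_pi/2 f = 7cos x
D (D ∘ E_pi/2) f = -7sin x
E_alpha (D ∘ E_pi/2) f = (21/5)cos x + (28/5)sin x
(D + E_alpha) (D ∘ E_pi/2) f = (21/5)cos x - (7/5)sin x
D f = 7sin x
((D + E_alpha) ∘ D ∘ E_pi/2 + D) f = (21/5)cos x + (28/5)sin x


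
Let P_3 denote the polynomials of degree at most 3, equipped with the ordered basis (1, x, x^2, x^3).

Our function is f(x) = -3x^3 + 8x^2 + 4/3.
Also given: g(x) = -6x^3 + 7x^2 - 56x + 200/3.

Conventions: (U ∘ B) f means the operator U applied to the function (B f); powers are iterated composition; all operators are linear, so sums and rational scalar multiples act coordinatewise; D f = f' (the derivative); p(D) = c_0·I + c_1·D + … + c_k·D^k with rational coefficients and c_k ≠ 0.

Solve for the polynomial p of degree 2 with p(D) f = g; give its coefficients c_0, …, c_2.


D^0 f = -3x^3 + 8x^2 + 4/3
D^1 f = -9x^2 + 16x
D^2 f = -18x + 16
matching coefficients of g against c_0 f + c_1 Df + … from the top degree down determines the c_i
solution: c_0 = 2, c_1 = 1, c_2 = 4

p(D) = 2·I + D + 4·D^2, i.e. c_0 = 2, c_1 = 1, c_2 = 4


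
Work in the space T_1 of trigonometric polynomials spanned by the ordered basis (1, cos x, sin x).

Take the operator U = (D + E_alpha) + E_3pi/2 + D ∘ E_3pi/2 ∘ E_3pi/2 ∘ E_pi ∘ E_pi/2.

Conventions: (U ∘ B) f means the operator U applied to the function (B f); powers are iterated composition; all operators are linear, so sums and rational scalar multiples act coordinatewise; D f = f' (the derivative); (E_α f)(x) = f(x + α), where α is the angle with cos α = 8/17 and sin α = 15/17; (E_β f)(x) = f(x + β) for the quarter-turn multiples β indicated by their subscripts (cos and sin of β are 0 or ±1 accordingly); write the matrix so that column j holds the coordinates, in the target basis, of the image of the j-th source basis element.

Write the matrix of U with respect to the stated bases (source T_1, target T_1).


image of 1: 2
image of cos x: -(9/17)cos x - (15/17)sin x
image of sin x: (15/17)cos x - (9/17)sin x
each image's coordinates form column j of the matrix

the matrix is [[2, 0, 0]; [0, -9/17, 15/17]; [0, -15/17, -9/17]] (rows listed top to bottom)


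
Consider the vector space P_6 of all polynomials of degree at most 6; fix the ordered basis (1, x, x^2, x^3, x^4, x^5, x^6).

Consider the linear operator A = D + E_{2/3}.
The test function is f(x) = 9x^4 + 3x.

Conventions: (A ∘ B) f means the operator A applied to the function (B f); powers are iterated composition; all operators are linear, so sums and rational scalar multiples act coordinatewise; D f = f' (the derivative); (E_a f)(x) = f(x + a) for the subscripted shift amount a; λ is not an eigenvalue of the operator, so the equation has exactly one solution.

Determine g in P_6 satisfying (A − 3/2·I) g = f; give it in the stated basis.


g(x) = -18x^4 - 240x^3 - 2496x^2 - (51986/3)x - 541172/9

write g with unknown coordinates in the stated basis and equate coefficients in (A − 3/2·I) g = f
solving from the highest basis element down gives g = -18x^4 - 240x^3 - 2496x^2 - (51986/3)x - 541172/9
check: A g = -18x^4 - 360x^3 - 3744x^2 - 25990x - 270586/3
so A g − 3/2·g = 9x^4 + 3x = f ✓


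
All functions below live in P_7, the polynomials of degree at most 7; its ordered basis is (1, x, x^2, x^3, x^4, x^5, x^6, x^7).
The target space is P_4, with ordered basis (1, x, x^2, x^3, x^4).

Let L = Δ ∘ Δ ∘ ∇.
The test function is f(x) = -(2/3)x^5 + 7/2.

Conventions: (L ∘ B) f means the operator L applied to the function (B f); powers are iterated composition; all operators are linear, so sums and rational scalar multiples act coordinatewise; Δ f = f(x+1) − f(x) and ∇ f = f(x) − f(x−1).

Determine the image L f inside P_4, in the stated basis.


∇ f = -(10/3)x^4 + (20/3)x^3 - (20/3)x^2 + (10/3)x - 2/3
Δ ∇ f = -(40/3)x^3 - (20/3)x
Δ Δ ∇ f = -40x^2 - 40x - 20

the result is g(x) = -40x^2 - 40x - 20


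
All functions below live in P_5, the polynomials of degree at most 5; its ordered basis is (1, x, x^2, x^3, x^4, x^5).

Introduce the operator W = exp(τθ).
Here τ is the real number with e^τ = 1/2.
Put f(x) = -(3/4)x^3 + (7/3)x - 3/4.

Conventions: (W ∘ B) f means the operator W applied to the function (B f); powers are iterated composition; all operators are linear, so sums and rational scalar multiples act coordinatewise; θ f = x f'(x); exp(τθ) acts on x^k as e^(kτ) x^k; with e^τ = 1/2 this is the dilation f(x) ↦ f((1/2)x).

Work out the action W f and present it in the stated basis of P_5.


the image equals g(x) = -(3/32)x^3 + (7/6)x - 3/4

exp(τθ) x^k = e^(kτ) x^k; with e^τ = 1/2 this sends x^k to (1/2)^k x^k
x ↦ 1/2 x
x^3 ↦ 1/8 x^3
applying this coordinatewise to f: exp(τθ) f = -(3/32)x^3 + (7/6)x - 3/4


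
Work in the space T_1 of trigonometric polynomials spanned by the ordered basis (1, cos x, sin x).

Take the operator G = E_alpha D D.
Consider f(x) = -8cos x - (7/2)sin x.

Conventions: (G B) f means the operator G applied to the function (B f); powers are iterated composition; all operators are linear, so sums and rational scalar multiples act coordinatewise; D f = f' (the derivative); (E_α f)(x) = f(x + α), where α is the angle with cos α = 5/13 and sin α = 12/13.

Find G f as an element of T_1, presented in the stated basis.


the result is g(x) = (82/13)cos x - (157/26)sin x

D f = -(7/2)cos x + 8sin x
D D f = 8cos x + (7/2)sin x
E_alpha D D f = (82/13)cos x - (157/26)sin x


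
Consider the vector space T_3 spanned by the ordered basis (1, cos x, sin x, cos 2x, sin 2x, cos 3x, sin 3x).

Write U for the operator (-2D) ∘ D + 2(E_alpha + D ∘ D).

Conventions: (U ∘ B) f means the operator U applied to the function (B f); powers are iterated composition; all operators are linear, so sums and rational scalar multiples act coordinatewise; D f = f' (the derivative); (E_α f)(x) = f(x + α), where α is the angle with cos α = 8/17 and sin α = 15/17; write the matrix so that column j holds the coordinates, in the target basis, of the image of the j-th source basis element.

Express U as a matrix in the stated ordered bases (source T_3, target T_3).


the matrix is [[2, 0, 0, 0, 0, 0, 0]; [0, 16/17, 30/17, 0, 0, 0, 0]; [0, -30/17, 16/17, 0, 0, 0, 0]; [0, 0, 0, -322/289, 480/289, 0, 0]; [0, 0, 0, -480/289, -322/289, 0, 0]; [0, 0, 0, 0, 0, -9776/4913, -990/4913]; [0, 0, 0, 0, 0, 990/4913, -9776/4913]] (rows listed top to bottom)

image of 1: 2
image of cos x: (16/17)cos x - (30/17)sin x
image of sin x: (30/17)cos x + (16/17)sin x
image of cos 2x: -(322/289)cos 2x - (480/289)sin 2x
image of sin 2x: (480/289)cos 2x - (322/289)sin 2x
image of cos 3x: -(9776/4913)cos 3x + (990/4913)sin 3x
image of sin 3x: -(990/4913)cos 3x - (9776/4913)sin 3x
each image's coordinates form column j of the matrix


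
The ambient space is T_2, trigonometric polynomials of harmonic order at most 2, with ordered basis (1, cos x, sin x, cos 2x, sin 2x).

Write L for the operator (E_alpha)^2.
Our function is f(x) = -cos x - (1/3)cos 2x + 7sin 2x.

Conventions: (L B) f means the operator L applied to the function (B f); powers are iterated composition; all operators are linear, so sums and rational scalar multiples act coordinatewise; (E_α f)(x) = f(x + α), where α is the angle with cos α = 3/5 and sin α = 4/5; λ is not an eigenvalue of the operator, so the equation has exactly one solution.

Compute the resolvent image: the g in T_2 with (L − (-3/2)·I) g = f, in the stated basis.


the result is g(x) = -(122/241)cos x - (96/241)sin x + (26582/5403)cos 2x + (11942/1801)sin 2x

write g with unknown coordinates in the stated basis and equate coefficients in (L − (-3/2)·I) g = f
solving from the highest basis element down gives g = -(122/241)cos x - (96/241)sin x + (26582/5403)cos 2x + (11942/1801)sin 2x
check: L g = -(58/241)cos x + (144/241)sin x - (41674/5403)cos 2x - (5306/1801)sin 2x
so L g − (-3/2)·g = -cos x - (1/3)cos 2x + 7sin 2x = f ✓


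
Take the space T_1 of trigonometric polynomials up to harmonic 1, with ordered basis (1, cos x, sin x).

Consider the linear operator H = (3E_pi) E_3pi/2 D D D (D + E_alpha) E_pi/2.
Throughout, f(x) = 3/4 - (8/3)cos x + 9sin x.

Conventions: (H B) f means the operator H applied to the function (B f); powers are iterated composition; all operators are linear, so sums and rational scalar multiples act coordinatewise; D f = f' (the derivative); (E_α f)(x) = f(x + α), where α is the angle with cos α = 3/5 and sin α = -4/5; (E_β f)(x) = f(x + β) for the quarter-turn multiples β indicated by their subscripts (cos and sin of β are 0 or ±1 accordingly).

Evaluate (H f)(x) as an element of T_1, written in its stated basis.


the result is g(x) = (89/5)cos x - (3/5)sin x

E_pi/2 f = 3/4 + 9cos x + (8/3)sin x
D E_pi/2 f = (8/3)cos x - 9sin x
E_alpha E_pi/2 f = 3/4 + (49/15)cos x + (44/5)sin x
(D + E_alpha) E_pi/2 f = 3/4 + (89/15)cos x - (1/5)sin x
D ((D + E_alpha) E_pi/2) f = -(1/5)cos x - (89/15)sin x
D D ((D + E_alpha) E_pi/2) f = -(89/15)cos x + (1/5)sin x
D (D D) ((D + E_alpha) E_pi/2) f = (1/5)cos x + (89/15)sin x
E_3pi/2 D (D D) ((D + E_alpha) E_pi/2) f = -(89/15)cos x + (1/5)sin x
E_pi E_3pi/2 D (D D) ((D + E_alpha) E_pi/2) f = (89/15)cos x - (1/5)sin x
(3E_pi) E_3pi/2 D (D D) ((D + E_alpha) E_pi/2) f = (89/5)cos x - (3/5)sin x


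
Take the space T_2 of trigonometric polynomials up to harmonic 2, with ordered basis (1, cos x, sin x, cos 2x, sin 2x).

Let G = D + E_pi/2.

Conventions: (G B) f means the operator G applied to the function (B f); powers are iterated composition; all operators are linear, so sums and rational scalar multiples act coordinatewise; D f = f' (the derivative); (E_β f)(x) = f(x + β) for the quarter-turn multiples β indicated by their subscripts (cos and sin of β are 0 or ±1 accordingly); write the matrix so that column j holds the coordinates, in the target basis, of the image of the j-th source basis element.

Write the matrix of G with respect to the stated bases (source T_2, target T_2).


image of 1: 1
image of cos x: -2sin x
image of sin x: 2cos x
image of cos 2x: -cos 2x - 2sin 2x
image of sin 2x: 2cos 2x - sin 2x
each image's coordinates form column j of the matrix

the matrix is [[1, 0, 0, 0, 0]; [0, 0, 2, 0, 0]; [0, -2, 0, 0, 0]; [0, 0, 0, -1, 2]; [0, 0, 0, -2, -1]] (rows listed top to bottom)


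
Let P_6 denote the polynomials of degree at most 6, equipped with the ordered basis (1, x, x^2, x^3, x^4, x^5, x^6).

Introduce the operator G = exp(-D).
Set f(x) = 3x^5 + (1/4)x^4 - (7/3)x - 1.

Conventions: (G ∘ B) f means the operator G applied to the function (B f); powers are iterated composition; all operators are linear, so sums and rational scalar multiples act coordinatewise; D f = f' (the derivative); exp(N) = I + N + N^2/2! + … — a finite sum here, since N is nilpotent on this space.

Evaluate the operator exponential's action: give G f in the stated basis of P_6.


order-1 term: -15x^4 - x^3 + 7/3
order-2 term: 30x^3 + (3/2)x^2
order-3 term: -30x^2 - x
order-4 term: 15x + 1/4
order-5 term: -3
the series for exp(-D) f terminates at order 5
exp(-D) f = 3x^5 - (59/4)x^4 + 29x^3 - (57/2)x^2 + (35/3)x - 17/12

the result is g(x) = 3x^5 - (59/4)x^4 + 29x^3 - (57/2)x^2 + (35/3)x - 17/12


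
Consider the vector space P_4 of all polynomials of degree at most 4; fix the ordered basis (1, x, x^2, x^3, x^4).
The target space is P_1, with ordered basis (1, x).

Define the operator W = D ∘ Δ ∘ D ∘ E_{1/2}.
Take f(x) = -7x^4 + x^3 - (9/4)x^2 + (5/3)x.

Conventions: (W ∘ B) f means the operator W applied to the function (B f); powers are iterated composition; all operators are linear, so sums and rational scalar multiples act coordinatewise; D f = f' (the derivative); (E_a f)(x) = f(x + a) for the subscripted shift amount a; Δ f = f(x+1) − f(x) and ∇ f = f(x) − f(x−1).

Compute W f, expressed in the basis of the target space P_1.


g(x) = -168x - 162

E_{1/2} f = -7x^4 - 13x^3 - (45/4)x^2 - (10/3)x - 1/24
D E_{1/2} f = -28x^3 - 39x^2 - (45/2)x - 10/3
Δ (D ∘ E_{1/2}) f = -84x^2 - 162x - 179/2
D Δ (D ∘ E_{1/2}) f = -168x - 162


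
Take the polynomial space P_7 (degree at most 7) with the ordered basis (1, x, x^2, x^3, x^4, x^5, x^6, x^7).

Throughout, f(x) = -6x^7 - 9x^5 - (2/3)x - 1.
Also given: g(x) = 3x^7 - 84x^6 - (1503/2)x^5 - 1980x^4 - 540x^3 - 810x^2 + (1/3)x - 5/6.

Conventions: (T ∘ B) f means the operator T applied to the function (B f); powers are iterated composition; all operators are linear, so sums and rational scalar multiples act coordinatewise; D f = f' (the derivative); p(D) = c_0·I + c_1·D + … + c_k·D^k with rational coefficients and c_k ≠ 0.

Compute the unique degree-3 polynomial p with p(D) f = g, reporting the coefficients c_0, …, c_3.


p(D) = -(1/2)·I + 2·D + 3·D^2 + (3/2)·D^3, i.e. c_0 = -1/2, c_1 = 2, c_2 = 3, c_3 = 3/2

D^0 f = -6x^7 - 9x^5 - (2/3)x - 1
D^1 f = -42x^6 - 45x^4 - 2/3
D^2 f = -252x^5 - 180x^3
D^3 f = -1260x^4 - 540x^2
matching coefficients of g against c_0 f + c_1 Df + … from the top degree down determines the c_i
solution: c_0 = -1/2, c_1 = 2, c_2 = 3, c_3 = 3/2


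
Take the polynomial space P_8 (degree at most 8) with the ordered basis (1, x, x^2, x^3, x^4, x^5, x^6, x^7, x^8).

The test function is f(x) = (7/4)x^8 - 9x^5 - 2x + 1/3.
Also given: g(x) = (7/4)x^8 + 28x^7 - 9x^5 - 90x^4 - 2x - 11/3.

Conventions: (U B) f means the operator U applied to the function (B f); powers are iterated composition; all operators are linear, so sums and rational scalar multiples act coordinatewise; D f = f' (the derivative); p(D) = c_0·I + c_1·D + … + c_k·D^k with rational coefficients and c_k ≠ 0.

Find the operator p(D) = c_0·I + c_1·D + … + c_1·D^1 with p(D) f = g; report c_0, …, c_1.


D^0 f = (7/4)x^8 - 9x^5 - 2x + 1/3
D^1 f = 14x^7 - 45x^4 - 2
matching coefficients of g against c_0 f + c_1 Df + … from the top degree down determines the c_i
solution: c_0 = 1, c_1 = 2

c_0 = 1, c_1 = 2


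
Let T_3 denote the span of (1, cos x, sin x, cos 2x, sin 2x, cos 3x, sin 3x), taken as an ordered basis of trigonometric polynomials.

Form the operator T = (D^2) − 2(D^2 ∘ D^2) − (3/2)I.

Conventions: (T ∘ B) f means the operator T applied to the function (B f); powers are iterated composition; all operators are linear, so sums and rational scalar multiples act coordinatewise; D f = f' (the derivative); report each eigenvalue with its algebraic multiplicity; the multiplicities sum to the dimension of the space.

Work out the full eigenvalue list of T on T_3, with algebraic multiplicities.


λ = -345/2 (multiplicity 2), λ = -75/2 (multiplicity 2), λ = -9/2 (multiplicity 2), λ = -3/2 (multiplicity 1)

image of 1: -3/2
image of cos x: -(9/2)cos x
image of sin x: -(9/2)sin x
image of cos 2x: -(75/2)cos 2x
image of sin 2x: -(75/2)sin 2x
image of cos 3x: -(345/2)cos 3x
image of sin 3x: -(345/2)sin 3x
the matrix is diagonal; its diagonal is (-3/2, -9/2, -9/2, -75/2, -75/2, -345/2, -345/2)
for a triangular matrix the eigenvalues are the diagonal entries, with algebraic multiplicity their repetition count


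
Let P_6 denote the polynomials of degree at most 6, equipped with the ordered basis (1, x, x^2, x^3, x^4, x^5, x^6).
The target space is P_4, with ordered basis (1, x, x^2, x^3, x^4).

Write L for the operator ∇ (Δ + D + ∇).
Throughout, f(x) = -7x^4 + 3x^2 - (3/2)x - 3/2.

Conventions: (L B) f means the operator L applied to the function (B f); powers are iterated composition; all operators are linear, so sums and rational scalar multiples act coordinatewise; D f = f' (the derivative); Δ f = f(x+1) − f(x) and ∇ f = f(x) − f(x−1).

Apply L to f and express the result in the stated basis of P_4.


Δ f = -28x^3 - 42x^2 - 22x - 11/2
D f = -28x^3 + 6x - 3/2
∇ f = -28x^3 + 42x^2 - 22x + 5/2
(Δ + D + ∇) f = -84x^3 - 38x - 9/2
∇ (Δ + D + ∇) f = -252x^2 + 252x - 122

the result is g(x) = -252x^2 + 252x - 122


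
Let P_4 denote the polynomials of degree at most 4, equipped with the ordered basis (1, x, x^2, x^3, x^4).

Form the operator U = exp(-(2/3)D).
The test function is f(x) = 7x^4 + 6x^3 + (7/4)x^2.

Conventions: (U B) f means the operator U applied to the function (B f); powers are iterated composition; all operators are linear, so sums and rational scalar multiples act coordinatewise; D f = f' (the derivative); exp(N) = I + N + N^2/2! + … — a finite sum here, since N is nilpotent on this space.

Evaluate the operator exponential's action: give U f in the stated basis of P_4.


order-1 term: -(56/3)x^3 - 12x^2 - (7/3)x
order-2 term: (56/3)x^2 + 8x + 7/9
order-3 term: -(224/27)x - 16/9
order-4 term: 112/81
the series for exp(-(2/3)D) f terminates at order 4
exp(-(2/3)D) f = 7x^4 - (38/3)x^3 + (101/12)x^2 - (71/27)x + 31/81

the image equals g(x) = 7x^4 - (38/3)x^3 + (101/12)x^2 - (71/27)x + 31/81


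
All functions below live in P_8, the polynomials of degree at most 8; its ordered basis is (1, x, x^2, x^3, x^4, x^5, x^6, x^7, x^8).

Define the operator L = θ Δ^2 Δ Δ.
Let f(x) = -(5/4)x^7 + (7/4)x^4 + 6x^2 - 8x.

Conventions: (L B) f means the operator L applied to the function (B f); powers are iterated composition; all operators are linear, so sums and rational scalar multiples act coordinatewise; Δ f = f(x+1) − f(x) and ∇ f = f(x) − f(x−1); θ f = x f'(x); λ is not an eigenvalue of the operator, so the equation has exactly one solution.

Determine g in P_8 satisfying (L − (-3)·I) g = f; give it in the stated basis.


write g with unknown coordinates in the stated basis and equate coefficients in (L − (-3)·I) g = f
solving from the highest basis element down gives g = -(5/12)x^7 + (7/12)x^4 + 350x^3 + 1402x^2 + 1514x
check: L g = -1050x^3 - 4200x^2 - 4550x
so L g − (-3)·g = -(5/4)x^7 + (7/4)x^4 + 6x^2 - 8x = f ✓

the image equals g(x) = -(5/12)x^7 + (7/12)x^4 + 350x^3 + 1402x^2 + 1514x


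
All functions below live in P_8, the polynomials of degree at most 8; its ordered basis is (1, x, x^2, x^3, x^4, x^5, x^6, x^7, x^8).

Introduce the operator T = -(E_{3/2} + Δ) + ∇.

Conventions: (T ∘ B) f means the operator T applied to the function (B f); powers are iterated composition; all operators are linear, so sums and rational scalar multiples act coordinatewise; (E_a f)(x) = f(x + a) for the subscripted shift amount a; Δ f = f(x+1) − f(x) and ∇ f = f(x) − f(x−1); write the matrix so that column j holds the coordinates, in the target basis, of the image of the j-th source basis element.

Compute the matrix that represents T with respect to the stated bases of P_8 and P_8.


the matrix is [[-1, -3/2, -17/4, -27/8, -113/16, -243/32, -857/64, -2187/128, -7073/256]; [0, -1, -3, -51/4, -27/2, -565/16, -729/16, -5999/64, -2187/16]; [0, 0, -1, -9/2, -51/2, -135/4, -1695/16, -5103/32, -5999/16]; [0, 0, 0, -1, -6, -85/2, -135/2, -3955/16, -1701/4]; [0, 0, 0, 0, -1, -15/2, -255/4, -945/8, -3955/8]; [0, 0, 0, 0, 0, -1, -9, -357/4, -189]; [0, 0, 0, 0, 0, 0, -1, -21/2, -119]; [0, 0, 0, 0, 0, 0, 0, -1, -12]; [0, 0, 0, 0, 0, 0, 0, 0, -1]] (rows listed top to bottom)

image of 1: -1
image of x: -x - 3/2
image of x^2: -x^2 - 3x - 17/4
image of x^3: -x^3 - (9/2)x^2 - (51/4)x - 27/8
image of x^4: -x^4 - 6x^3 - (51/2)x^2 - (27/2)x - 113/16
image of x^5: -x^5 - (15/2)x^4 - (85/2)x^3 - (135/4)x^2 - (565/16)x - 243/32
image of x^6: -x^6 - 9x^5 - (255/4)x^4 - (135/2)x^3 - (1695/16)x^2 - (729/16)x - 857/64
image of x^7: -x^7 - (21/2)x^6 - (357/4)x^5 - (945/8)x^4 - (3955/16)x^3 - (5103/32)x^2 - (5999/64)x - 2187/128
image of x^8: -x^8 - 12x^7 - 119x^6 - 189x^5 - (3955/8)x^4 - (1701/4)x^3 - (5999/16)x^2 - (2187/16)x - 7073/256
each image's coordinates form column j of the matrix


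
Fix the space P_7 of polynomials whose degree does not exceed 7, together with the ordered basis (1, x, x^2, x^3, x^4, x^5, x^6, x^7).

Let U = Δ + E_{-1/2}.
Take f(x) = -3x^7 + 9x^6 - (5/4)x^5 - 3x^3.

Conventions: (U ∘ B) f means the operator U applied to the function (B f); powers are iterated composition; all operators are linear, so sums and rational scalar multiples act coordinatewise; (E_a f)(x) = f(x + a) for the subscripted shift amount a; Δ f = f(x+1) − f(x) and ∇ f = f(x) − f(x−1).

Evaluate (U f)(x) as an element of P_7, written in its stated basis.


the image equals g(x) = -3x^7 - (3/2)x^6 - 53x^5 + (295/4)x^4 + (437/16)x^3 + (2143/32)x^2 + (419/32)x + 149/64

Δ f = -21x^6 - 9x^5 + (95/4)x^4 + (125/2)x^3 + (101/2)x^2 + (71/4)x + 7/4
E_{-1/2} f = -3x^7 + (39/2)x^6 - 44x^5 + 50x^4 - (563/16)x^3 + (527/32)x^2 - (149/32)x + 37/64
(Δ + E_{-1/2}) f = -3x^7 - (3/2)x^6 - 53x^5 + (295/4)x^4 + (437/16)x^3 + (2143/32)x^2 + (419/32)x + 149/64


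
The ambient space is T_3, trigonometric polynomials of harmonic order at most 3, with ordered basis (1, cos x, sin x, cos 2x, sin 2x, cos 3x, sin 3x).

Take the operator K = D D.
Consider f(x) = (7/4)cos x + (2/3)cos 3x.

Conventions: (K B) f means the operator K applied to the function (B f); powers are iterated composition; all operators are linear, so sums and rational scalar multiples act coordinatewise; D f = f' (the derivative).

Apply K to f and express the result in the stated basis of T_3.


D f = -(7/4)sin x - 2sin 3x
D D f = -(7/4)cos x - 6cos 3x

g(x) = -(7/4)cos x - 6cos 3x


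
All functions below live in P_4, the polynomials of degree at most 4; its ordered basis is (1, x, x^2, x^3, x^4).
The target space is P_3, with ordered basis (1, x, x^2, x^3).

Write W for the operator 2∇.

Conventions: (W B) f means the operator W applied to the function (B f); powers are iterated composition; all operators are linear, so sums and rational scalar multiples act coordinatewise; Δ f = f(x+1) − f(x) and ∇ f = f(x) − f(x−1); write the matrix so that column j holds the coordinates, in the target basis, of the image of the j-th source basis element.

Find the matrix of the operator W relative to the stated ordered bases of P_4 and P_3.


the matrix is [[0, 2, -2, 2, -2]; [0, 0, 4, -6, 8]; [0, 0, 0, 6, -12]; [0, 0, 0, 0, 8]] (rows listed top to bottom)

image of 1: 0
image of x: 2
image of x^2: 4x - 2
image of x^3: 6x^2 - 6x + 2
image of x^4: 8x^3 - 12x^2 + 8x - 2
each image's coordinates form column j of the matrix


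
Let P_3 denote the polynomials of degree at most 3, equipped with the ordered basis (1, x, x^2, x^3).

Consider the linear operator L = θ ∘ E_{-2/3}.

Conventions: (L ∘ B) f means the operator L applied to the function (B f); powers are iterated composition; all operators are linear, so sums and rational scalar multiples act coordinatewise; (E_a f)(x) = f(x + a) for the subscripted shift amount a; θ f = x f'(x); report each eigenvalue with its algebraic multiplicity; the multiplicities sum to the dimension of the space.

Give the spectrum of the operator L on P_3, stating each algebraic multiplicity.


λ = 0 (multiplicity 1), λ = 1 (multiplicity 1), λ = 2 (multiplicity 1), λ = 3 (multiplicity 1)

image of 1: 0
image of x: x
image of x^2: 2x^2 - (4/3)x
image of x^3: 3x^3 - 4x^2 + (4/3)x
the matrix is upper triangular; its diagonal is (0, 1, 2, 3)
for a triangular matrix the eigenvalues are the diagonal entries, with algebraic multiplicity their repetition count


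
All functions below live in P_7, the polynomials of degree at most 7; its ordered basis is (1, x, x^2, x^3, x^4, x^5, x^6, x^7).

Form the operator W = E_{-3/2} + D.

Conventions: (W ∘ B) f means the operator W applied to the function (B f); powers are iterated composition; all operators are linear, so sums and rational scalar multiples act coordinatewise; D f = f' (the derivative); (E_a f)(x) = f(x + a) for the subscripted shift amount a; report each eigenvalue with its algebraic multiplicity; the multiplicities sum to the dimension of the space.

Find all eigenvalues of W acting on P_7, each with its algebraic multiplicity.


λ = 1 (multiplicity 8)

image of 1: 1
image of x: x - 1/2
image of x^2: x^2 - x + 9/4
image of x^3: x^3 - (3/2)x^2 + (27/4)x - 27/8
image of x^4: x^4 - 2x^3 + (27/2)x^2 - (27/2)x + 81/16
image of x^5: x^5 - (5/2)x^4 + (45/2)x^3 - (135/4)x^2 + (405/16)x - 243/32
image of x^6: x^6 - 3x^5 + (135/4)x^4 - (135/2)x^3 + (1215/16)x^2 - (729/16)x + 729/64
image of x^7: x^7 - (7/2)x^6 + (189/4)x^5 - (945/8)x^4 + (2835/16)x^3 - (5103/32)x^2 + (5103/64)x - 2187/128
the matrix is upper triangular; its diagonal is (1, 1, 1, 1, 1, 1, 1, 1)
for a triangular matrix the eigenvalues are the diagonal entries, with algebraic multiplicity their repetition count


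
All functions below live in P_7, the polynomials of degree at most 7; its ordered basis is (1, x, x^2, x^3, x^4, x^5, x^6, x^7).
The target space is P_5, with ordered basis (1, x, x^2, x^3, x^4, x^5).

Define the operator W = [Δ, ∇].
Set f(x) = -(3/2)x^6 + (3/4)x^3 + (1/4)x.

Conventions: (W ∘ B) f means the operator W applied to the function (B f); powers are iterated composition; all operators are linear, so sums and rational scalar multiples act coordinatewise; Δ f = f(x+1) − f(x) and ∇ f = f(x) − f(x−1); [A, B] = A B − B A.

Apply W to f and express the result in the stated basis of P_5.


the result is g(x) = 0

∇ f = -9x^5 + (45/2)x^4 - 30x^3 + (99/4)x^2 - (45/4)x + 5/2
Δ ∇ f = -45x^4 - 45x^2 + (9/2)x - 3
Δ f = -9x^5 - (45/2)x^4 - 30x^3 - (81/4)x^2 - (27/4)x - 1/2
∇ Δ f = -45x^4 - 45x^2 + (9/2)x - 3
[Δ, ∇] f = 0


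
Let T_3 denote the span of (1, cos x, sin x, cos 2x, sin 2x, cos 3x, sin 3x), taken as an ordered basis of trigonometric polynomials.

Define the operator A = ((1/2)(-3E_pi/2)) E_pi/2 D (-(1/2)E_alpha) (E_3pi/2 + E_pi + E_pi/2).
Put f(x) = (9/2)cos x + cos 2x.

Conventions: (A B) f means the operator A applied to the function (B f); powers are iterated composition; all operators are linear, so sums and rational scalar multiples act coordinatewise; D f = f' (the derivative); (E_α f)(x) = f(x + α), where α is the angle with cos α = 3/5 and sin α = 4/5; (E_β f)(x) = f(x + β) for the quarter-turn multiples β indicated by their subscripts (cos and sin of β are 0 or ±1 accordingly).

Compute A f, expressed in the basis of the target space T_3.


the result is g(x) = -(27/10)cos x - (81/40)sin x + (36/25)cos 2x - (21/50)sin 2x

E_3pi/2 f = (9/2)sin x - cos 2x
E_pi f = -(9/2)cos x + cos 2x
E_pi/2 f = -(9/2)sin x - cos 2x
(E_3pi/2 + E_pi + E_pi/2) f = -(9/2)cos x - cos 2x
E_alpha (E_3pi/2 + E_pi + E_pi/2) f = -(27/10)cos x + (18/5)sin x + (7/25)cos 2x + (24/25)sin 2x
(-(1/2)E_alpha) (E_3pi/2 + E_pi + E_pi/2) f = (27/20)cos x - (9/5)sin x - (7/50)cos 2x - (12/25)sin 2x
D (-(1/2)E_alpha) (E_3pi/2 + E_pi + E_pi/2) f = -(9/5)cos x - (27/20)sin x - (24/25)cos 2x + (7/25)sin 2x
E_pi/2 D (-(1/2)E_alpha) (E_3pi/2 + E_pi + E_pi/2) f = -(27/20)cos x + (9/5)sin x + (24/25)cos 2x - (7/25)sin 2x
E_pi/2 E_pi/2 D (-(1/2)E_alpha) (E_3pi/2 + E_pi + E_pi/2) f = (9/5)cos x + (27/20)sin x - (24/25)cos 2x + (7/25)sin 2x
(-3E_pi/2) E_pi/2 D (-(1/2)E_alpha) (E_3pi/2 + E_pi + E_pi/2) f = -(27/5)cos x - (81/20)sin x + (72/25)cos 2x - (21/25)sin 2x
((1/2)(-3E_pi/2)) E_pi/2 D (-(1/2)E_alpha) (E_3pi/2 + E_pi + E_pi/2) f = -(27/10)cos x - (81/40)sin x + (36/25)cos 2x - (21/50)sin 2x


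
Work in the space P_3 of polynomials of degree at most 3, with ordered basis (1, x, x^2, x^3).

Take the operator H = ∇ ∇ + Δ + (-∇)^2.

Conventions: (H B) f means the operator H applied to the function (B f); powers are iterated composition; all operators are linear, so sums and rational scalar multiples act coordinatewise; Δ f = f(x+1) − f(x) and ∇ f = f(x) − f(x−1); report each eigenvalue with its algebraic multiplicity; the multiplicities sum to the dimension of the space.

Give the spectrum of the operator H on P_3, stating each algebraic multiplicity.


λ = 0 (multiplicity 4)

image of 1: 0
image of x: 1
image of x^2: 2x + 5
image of x^3: 3x^2 + 15x - 11
the matrix is upper triangular; its diagonal is (0, 0, 0, 0)
for a triangular matrix the eigenvalues are the diagonal entries, with algebraic multiplicity their repetition count


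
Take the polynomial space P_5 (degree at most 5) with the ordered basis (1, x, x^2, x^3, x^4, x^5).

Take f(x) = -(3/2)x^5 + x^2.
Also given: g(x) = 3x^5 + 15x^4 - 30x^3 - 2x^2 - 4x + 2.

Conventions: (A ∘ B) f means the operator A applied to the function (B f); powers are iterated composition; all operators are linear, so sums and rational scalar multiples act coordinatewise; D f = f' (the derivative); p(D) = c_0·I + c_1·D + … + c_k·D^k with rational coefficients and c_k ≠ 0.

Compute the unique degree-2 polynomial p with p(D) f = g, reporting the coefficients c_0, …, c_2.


D^0 f = -(3/2)x^5 + x^2
D^1 f = -(15/2)x^4 + 2x
D^2 f = -30x^3 + 2
matching coefficients of g against c_0 f + c_1 Df + … from the top degree down determines the c_i
solution: c_0 = -2, c_1 = -2, c_2 = 1

p(D) = -2·I − 2·D + D^2, i.e. c_0 = -2, c_1 = -2, c_2 = 1


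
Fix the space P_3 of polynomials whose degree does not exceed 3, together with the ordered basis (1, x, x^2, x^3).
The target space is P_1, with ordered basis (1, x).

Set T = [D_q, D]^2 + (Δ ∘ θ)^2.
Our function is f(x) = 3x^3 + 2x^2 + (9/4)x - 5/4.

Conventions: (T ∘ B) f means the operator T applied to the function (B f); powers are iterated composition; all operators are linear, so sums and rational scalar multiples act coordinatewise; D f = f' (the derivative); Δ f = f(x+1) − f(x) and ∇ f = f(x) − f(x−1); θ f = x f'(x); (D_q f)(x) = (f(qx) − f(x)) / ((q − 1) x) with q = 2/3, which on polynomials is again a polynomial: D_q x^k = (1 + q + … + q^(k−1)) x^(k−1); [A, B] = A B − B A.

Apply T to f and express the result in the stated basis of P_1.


D f = 9x^2 + 4x + 9/4
D_q D f = 15x + 4
D_q f = (19/3)x^2 + (10/3)x + 9/4
D D_q f = (38/3)x + 10/3
[D_q, D] f = (7/3)x + 2/3
D [D_q, D] f = 7/3
D_q D [D_q, D] f = 0
D_q [D_q, D] f = 7/3
D D_q [D_q, D] f = 0
[D_q, D] [D_q, D] f = 0
θ f = 9x^3 + 4x^2 + (9/4)x
Δ θ f = 27x^2 + 35x + 61/4
θ (Δ ∘ θ) f = 54x^2 + 35x
Δ θ (Δ ∘ θ) f = 108x + 89
([D_q, D]^2 + (Δ ∘ θ)^2) f = 108x + 89

the result is g(x) = 108x + 89
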